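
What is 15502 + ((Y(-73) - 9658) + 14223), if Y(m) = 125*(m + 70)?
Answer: 19692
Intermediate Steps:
Y(m) = 8750 + 125*m (Y(m) = 125*(70 + m) = 8750 + 125*m)
15502 + ((Y(-73) - 9658) + 14223) = 15502 + (((8750 + 125*(-73)) - 9658) + 14223) = 15502 + (((8750 - 9125) - 9658) + 14223) = 15502 + ((-375 - 9658) + 14223) = 15502 + (-10033 + 14223) = 15502 + 4190 = 19692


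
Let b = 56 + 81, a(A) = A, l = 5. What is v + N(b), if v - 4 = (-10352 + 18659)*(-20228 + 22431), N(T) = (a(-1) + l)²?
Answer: 18300341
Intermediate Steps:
b = 137
N(T) = 16 (N(T) = (-1 + 5)² = 4² = 16)
v = 18300325 (v = 4 + (-10352 + 18659)*(-20228 + 22431) = 4 + 8307*2203 = 4 + 18300321 = 18300325)
v + N(b) = 18300325 + 16 = 18300341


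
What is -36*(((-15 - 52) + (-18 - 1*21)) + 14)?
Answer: 3312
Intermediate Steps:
-36*(((-15 - 52) + (-18 - 1*21)) + 14) = -36*((-67 + (-18 - 21)) + 14) = -36*((-67 - 39) + 14) = -36*(-106 + 14) = -36*(-92) = 3312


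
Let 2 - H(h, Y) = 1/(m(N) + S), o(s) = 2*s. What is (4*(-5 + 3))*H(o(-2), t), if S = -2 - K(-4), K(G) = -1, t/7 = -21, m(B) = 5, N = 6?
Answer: -14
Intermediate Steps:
t = -147 (t = 7*(-21) = -147)
S = -1 (S = -2 - 1*(-1) = -2 + 1 = -1)
H(h, Y) = 7/4 (H(h, Y) = 2 - 1/(5 - 1) = 2 - 1/4 = 7/4)
(4*(-5 + 3))*H(o(-2), t) = (4*(-5 + 3))*(7/4) = (4*(-2))*(7/4) = -8*7/4 = -14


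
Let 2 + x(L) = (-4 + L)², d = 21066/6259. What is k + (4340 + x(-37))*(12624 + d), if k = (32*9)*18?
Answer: 475742197614/6259 ≈ 7.6009e+7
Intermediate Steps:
d = 21066/6259 (d = 21066*(1/6259) = 21066/6259 ≈ 3.3657)
x(L) = -2 + (-4 + L)²
k = 5184 (k = 288*18 = 5184)
k + (4340 + x(-37))*(12624 + d) = 5184 + (4340 + (-2 + (-4 - 37)²))*(12624 + 21066/6259) = 5184 + (4340 + (-2 + (-41)²))*(79034682/6259) = 5184 + (4340 + (-2 + 1681))*(79034682/6259) = 5184 + (4340 + 1679)*(79034682/6259) = 5184 + 6019*(79034682/6259) = 5184 + 475709750958/6259 = 475742197614/6259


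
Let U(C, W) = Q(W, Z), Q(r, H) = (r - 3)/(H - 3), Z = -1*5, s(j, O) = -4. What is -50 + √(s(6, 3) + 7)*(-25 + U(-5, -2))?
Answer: -50 - 195*√3/8 ≈ -92.219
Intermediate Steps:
Z = -5
Q(r, H) = (-3 + r)/(-3 + H)
U(C, W) = 3/8 - W/8 (U(C, W) = (-3 + W)/(-3 - 5) = (-3 + W)/(-8) = -(-3 + W)/8 = 3/8 - W/8)
-50 + √(s(6, 3) + 7)*(-25 + U(-5, -2)) = -50 + √(-4 + 7)*(-25 + (3/8 - ⅛*(-2))) = -50 + √3*(-25 + (3/8 + ¼)) = -50 + √3*(-25 + 5/8) = -50 + √3*(-195/8) = -50 - 195*√3/8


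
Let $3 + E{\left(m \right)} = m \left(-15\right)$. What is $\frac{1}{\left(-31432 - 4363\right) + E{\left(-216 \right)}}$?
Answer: $- \frac{1}{32558} \approx -3.0714 \cdot 10^{-5}$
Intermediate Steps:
$E{\left(m \right)} = -3 - 15 m$ ($E{\left(m \right)} = -3 + m \left(-15\right) = -3 - 15 m$)
$\frac{1}{\left(-31432 - 4363\right) + E{\left(-216 \right)}} = \frac{1}{\left(-31432 - 4363\right) - -3237} = \frac{1}{\left(-31432 - 4363\right) + \left(-3 + 3240\right)} = \frac{1}{-35795 + 3237} = \frac{1}{-32558} = - \frac{1}{32558}$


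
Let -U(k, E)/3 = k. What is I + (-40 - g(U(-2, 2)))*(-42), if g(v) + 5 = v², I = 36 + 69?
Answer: 3087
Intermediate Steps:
U(k, E) = -3*k
I = 105
g(v) = -5 + v²
I + (-40 - g(U(-2, 2)))*(-42) = 105 + (-40 - (-5 + (-3*(-2))²))*(-42) = 105 + (-40 - (-5 + 6²))*(-42) = 105 + (-40 - (-5 + 36))*(-42) = 105 + (-40 - 1*31)*(-42) = 105 + (-40 - 31)*(-42) = 105 - 71*(-42) = 105 + 2982 = 3087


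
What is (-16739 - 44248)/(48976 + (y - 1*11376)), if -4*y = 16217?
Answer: -8412/4627 ≈ -1.8180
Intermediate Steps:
y = -16217/4 (y = -1/4*16217 = -16217/4 ≈ -4054.3)
(-16739 - 44248)/(48976 + (y - 1*11376)) = (-16739 - 44248)/(48976 + (-16217/4 - 1*11376)) = -60987/(48976 + (-16217/4 - 11376)) = -60987/(48976 - 61721/4) = -60987/134183/4 = -60987*4/134183 = -8412/4627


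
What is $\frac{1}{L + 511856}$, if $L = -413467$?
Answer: $\frac{1}{98389} \approx 1.0164 \cdot 10^{-5}$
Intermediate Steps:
$\frac{1}{L + 511856} = \frac{1}{-413467 + 511856} = \frac{1}{98389}$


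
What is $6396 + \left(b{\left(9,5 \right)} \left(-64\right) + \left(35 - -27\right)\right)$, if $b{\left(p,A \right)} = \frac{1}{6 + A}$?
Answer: $\frac{70974}{11} \approx 6452.2$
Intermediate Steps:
$6396 + \left(b{\left(9,5 \right)} \left(-64\right) + \left(35 - -27\right)\right) = 6396 + \left(\frac{1}{6 + 5} \left(-64\right) + \left(35 - -27\right)\right) = 6396 + \left(\frac{1}{11} \left(-64\right) + \left(35 + 27\right)\right) = 6396 + \left(\frac{1}{11} \left(-64\right) + 62\right) = 6396 + \left(- \frac{64}{11} + 62\right) = 6396 + \frac{618}{11} = \frac{70974}{11}$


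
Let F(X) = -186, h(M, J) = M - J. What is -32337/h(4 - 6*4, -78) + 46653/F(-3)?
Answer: -726713/899 ≈ -808.36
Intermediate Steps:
-32337/h(4 - 6*4, -78) + 46653/F(-3) = -32337/((4 - 6*4) - 1*(-78)) + 46653/(-186) = -32337/((4 - 24) + 78) + 46653*(-1/186) = -32337/(-20 + 78) - 15551/62 = -32337/58 - 15551/62 = -726713/899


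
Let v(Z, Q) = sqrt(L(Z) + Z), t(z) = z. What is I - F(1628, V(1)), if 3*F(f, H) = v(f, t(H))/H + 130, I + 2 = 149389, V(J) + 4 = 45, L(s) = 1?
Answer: 448031/3 - sqrt(181)/41 ≈ 1.4934e+5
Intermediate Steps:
V(J) = 41 (V(J) = -4 + 45 = 41)
I = 149387 (I = -2 + 149389 = 149387)
v(Z, Q) = sqrt(1 + Z)
F(f, H) = 130/3 + sqrt(1 + f)/(3*H) (F(f, H) = (sqrt(1 + f)/H + 130)/3 = (130 + sqrt(1 + f)/H)/3 = 130/3 + sqrt(1 + f)/(3*H))
I - F(1628, V(1)) = 149387 - (sqrt(1 + 1628) + 130*41)/(3*41) = 149387 - (sqrt(1629) + 5330)/(3*41) = 149387 - (3*sqrt(181) + 5330)/(3*41) = 149387 - (5330 + 3*sqrt(181))/(3*41) = 149387 - (130/3 + sqrt(181)/41) = 149387 + (-130/3 - sqrt(181)/41) = 448031/3 - sqrt(181)/41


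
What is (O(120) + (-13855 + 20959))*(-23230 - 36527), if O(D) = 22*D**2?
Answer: -19355531328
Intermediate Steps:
(O(120) + (-13855 + 20959))*(-23230 - 36527) = (22*120**2 + (-13855 + 20959))*(-23230 - 36527) = (22*14400 + 7104)*(-59757) = (316800 + 7104)*(-59757) = 323904*(-59757) = -19355531328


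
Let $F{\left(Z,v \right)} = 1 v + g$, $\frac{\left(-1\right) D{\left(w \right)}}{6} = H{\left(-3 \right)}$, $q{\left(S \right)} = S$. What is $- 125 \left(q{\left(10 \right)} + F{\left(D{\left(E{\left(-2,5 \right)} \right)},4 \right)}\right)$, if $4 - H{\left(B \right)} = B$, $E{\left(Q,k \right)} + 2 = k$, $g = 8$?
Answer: $-2750$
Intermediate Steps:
$E{\left(Q,k \right)} = -2 + k$
$H{\left(B \right)} = 4 - B$
$D{\left(w \right)} = -42$ ($D{\left(w \right)} = - 6 \left(4 - -3\right) = - 6 \left(4 + 3\right) = \left(-6\right) 7 = -42$)
$F{\left(Z,v \right)} = 8 + v$ ($F{\left(Z,v \right)} = 1 v + 8 = v + 8 = 8 + v$)
$- 125 \left(q{\left(10 \right)} + F{\left(D{\left(E{\left(-2,5 \right)} \right)},4 \right)}\right) = - 125 \left(10 + \left(8 + 4\right)\right) = - 125 \left(10 + 12\right) = \left(-125\right) 22 = -2750$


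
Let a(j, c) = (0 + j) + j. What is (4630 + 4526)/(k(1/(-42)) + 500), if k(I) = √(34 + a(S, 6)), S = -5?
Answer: 572250/31247 - 2289*√6/31247 ≈ 18.134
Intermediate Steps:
a(j, c) = 2*j (a(j, c) = j + j = 2*j)
k(I) = 2*√6 (k(I) = √(34 + 2*(-5)) = √(34 - 10) = √24 = 2*√6)
(4630 + 4526)/(k(1/(-42)) + 500) = (4630 + 4526)/(2*√6 + 500) = 9156/(500 + 2*√6)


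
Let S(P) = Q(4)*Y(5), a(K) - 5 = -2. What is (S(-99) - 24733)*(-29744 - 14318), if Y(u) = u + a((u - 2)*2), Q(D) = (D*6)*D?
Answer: 1055945830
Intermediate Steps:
a(K) = 3 (a(K) = 5 - 2 = 3)
Q(D) = 6*D**2 (Q(D) = (6*D)*D = 6*D**2)
Y(u) = 3 + u (Y(u) = u + 3 = 3 + u)
S(P) = 768 (S(P) = (6*4**2)*(3 + 5) = (6*16)*8 = 96*8 = 768)
(S(-99) - 24733)*(-29744 - 14318) = (768 - 24733)*(-29744 - 14318) = -23965*(-44062) = 1055945830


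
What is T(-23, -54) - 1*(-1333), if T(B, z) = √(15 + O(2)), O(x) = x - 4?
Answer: 1333 + √13 ≈ 1336.6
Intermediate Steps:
O(x) = -4 + x
T(B, z) = √13 (T(B, z) = √(15 + (-4 + 2)) = √(15 - 2) = √13)
T(-23, -54) - 1*(-1333) = √13 - 1*(-1333) = √13 + 1333 = 1333 + √13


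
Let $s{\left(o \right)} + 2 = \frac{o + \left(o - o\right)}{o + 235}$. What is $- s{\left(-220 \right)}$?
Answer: $\frac{50}{3} \approx 16.667$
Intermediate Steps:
$s{\left(o \right)} = -2 + \frac{o}{235 + o}$ ($s{\left(o \right)} = -2 + \frac{o + \left(o - o\right)}{o + 235} = -2 + \frac{o + 0}{235 + o} = -2 + \frac{o}{235 + o}$)
$- s{\left(-220 \right)} = - \frac{-470 - -220}{235 - 220} = - \frac{-470 + 220}{15} = - \frac{-250}{15} = \left(-1\right) \left(- \frac{50}{3}\right) = \frac{50}{3}$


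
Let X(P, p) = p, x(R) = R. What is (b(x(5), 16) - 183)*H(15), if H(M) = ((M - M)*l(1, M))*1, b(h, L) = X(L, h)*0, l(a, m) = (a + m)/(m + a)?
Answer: 0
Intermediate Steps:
l(a, m) = 1 (l(a, m) = (a + m)/(a + m) = 1)
b(h, L) = 0 (b(h, L) = h*0 = 0)
H(M) = 0 (H(M) = ((M - M)*1)*1 = (0*1)*1 = 0*1 = 0)
(b(x(5), 16) - 183)*H(15) = (0 - 183)*0 = -183*0 = 0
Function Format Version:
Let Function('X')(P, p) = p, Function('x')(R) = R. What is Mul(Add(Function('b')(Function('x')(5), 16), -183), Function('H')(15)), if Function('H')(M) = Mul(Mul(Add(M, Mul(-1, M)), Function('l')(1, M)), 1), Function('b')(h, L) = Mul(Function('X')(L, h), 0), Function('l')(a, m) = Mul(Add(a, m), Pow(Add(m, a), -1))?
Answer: 0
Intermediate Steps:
Function('l')(a, m) = 1 (Function('l')(a, m) = Mul(Add(a, m), Pow(Add(a, m), -1)) = 1)
Function('b')(h, L) = 0 (Function('b')(h, L) = Mul(h, 0) = 0)
Function('H')(M) = 0 (Function('H')(M) = Mul(Mul(Add(M, Mul(-1, M)), 1), 1) = Mul(Mul(0, 1), 1) = Mul(0, 1) = 0)
Mul(Add(Function('b')(Function('x')(5), 16), -183), Function('H')(15)) = Mul(Add(0, -183), 0) = Mul(-183, 0) = 0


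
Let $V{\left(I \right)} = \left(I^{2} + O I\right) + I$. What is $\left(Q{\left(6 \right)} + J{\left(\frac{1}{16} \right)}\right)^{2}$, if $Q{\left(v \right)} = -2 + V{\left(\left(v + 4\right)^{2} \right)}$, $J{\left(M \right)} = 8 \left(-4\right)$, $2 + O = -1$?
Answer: $95374756$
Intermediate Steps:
$O = -3$ ($O = -2 - 1 = -3$)
$J{\left(M \right)} = -32$
$V{\left(I \right)} = I^{2} - 2 I$ ($V{\left(I \right)} = \left(I^{2} - 3 I\right) + I = I^{2} - 2 I$)
$Q{\left(v \right)} = -2 + \left(4 + v\right)^{2} \left(-2 + \left(4 + v\right)^{2}\right)$ ($Q{\left(v \right)} = -2 + \left(v + 4\right)^{2} \left(-2 + \left(v + 4\right)^{2}\right) = -2 + \left(4 + v\right)^{2} \left(-2 + \left(4 + v\right)^{2}\right)$)
$\left(Q{\left(6 \right)} + J{\left(\frac{1}{16} \right)}\right)^{2} = \left(\left(-2 + \left(4 + 6\right)^{2} \left(-2 + \left(4 + 6\right)^{2}\right)\right) - 32\right)^{2} = \left(\left(-2 + 10^{2} \left(-2 + 10^{2}\right)\right) - 32\right)^{2} = \left(\left(-2 + 100 \left(-2 + 100\right)\right) - 32\right)^{2} = \left(\left(-2 + 100 \cdot 98\right) - 32\right)^{2} = \left(\left(-2 + 9800\right) - 32\right)^{2} = \left(9798 - 32\right)^{2} = 9766^{2} = 95374756$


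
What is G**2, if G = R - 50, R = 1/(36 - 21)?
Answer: 561001/225 ≈ 2493.3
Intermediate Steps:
R = 1/15 ≈ 0.066667
G = -749/15 (G = 1/15 - 50 = -749/15 ≈ -49.933)
G**2 = (-749/15)**2 = 561001/225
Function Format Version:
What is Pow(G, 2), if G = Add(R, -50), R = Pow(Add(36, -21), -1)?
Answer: Rational(561001, 225) ≈ 2493.3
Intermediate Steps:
R = Rational(1, 15) (R = Pow(15, -1) = Rational(1, 15) ≈ 0.066667)
G = Rational(-749, 15) (G = Add(Rational(1, 15), -50) = Rational(-749, 15) ≈ -49.933)
Pow(G, 2) = Pow(Rational(-749, 15), 2) = Rational(561001, 225)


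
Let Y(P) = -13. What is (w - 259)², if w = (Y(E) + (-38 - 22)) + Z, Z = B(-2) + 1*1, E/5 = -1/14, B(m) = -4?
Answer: 112225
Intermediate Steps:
E = -5/14 (E = 5*(-1/14) = -5/14 ≈ -0.35714)
Z = -3 (Z = -4 + 1*1 = -4 + 1 = -3)
w = -76 (w = (-13 + (-38 - 22)) - 3 = (-13 - 60) - 3 = -73 - 3 = -76)
(w - 259)² = (-76 - 259)² = (-335)² = 112225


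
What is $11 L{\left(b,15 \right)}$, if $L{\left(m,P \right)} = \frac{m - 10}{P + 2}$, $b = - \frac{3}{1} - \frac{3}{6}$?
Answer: $- \frac{297}{34} \approx -8.7353$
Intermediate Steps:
$b = - \frac{7}{2}$ ($b = \left(-3\right) 1 - \frac{1}{2} = -3 - \frac{1}{2} = - \frac{7}{2} \approx -3.5$)
$L{\left(m,P \right)} = \frac{-10 + m}{2 + P}$
$11 L{\left(b,15 \right)} = 11 \frac{-10 - \frac{7}{2}}{2 + 15} = 11 \cdot \frac{1}{17} \left(- \frac{27}{2}\right) = 11 \left(- \frac{27}{34}\right) = - \frac{297}{34}$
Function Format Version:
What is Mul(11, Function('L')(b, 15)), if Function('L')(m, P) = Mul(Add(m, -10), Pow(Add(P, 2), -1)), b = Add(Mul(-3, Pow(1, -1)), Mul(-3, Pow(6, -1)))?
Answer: Rational(-297, 34) ≈ -8.7353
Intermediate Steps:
b = Rational(-7, 2) (b = Add(Mul(-3, 1), Mul(-3, Rational(1, 6))) = Add(-3, Rational(-1, 2)) = Rational(-7, 2) ≈ -3.5000)
Function('L')(m, P) = Mul(Pow(Add(2, P), -1), Add(-10, m)) (Function('L')(m, P) = Mul(Add(-10, m), Pow(Add(2, P), -1)) = Mul(Pow(Add(2, P), -1), Add(-10, m)))
Mul(11, Function('L')(b, 15)) = Mul(11, Mul(Pow(Add(2, 15), -1), Add(-10, Rational(-7, 2)))) = Mul(11, Mul(Pow(17, -1), Rational(-27, 2))) = Mul(11, Mul(Rational(1, 17), Rational(-27, 2))) = Mul(11, Rational(-27, 34)) = Rational(-297, 34)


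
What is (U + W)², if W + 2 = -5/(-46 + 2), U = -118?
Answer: 27825625/1936 ≈ 14373.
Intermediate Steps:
W = -83/44 (W = -2 - 5/(-46 + 2) = -2 - 5/(-44) = -2 - 5*(-1/44) = -2 + 5/44 = -83/44 ≈ -1.8864)
(U + W)² = (-118 - 83/44)² = (-5275/44)² = 27825625/1936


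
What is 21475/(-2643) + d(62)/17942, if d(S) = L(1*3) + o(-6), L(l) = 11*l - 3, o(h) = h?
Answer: -192620509/23710353 ≈ -8.1239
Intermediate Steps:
L(l) = -3 + 11*l
d(S) = 24 (d(S) = (-3 + 11*(1*3)) - 6 = (-3 + 11*3) - 6 = (-3 + 33) - 6 = 30 - 6 = 24)
21475/(-2643) + d(62)/17942 = 21475/(-2643) + 24/17942 = 21475*(-1/2643) + 24*(1/17942) = -21475/2643 + 12/8971 = -192620509/23710353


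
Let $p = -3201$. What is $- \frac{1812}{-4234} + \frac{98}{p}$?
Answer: $\frac{2692640}{6776517} \approx 0.39735$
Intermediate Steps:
$- \frac{1812}{-4234} + \frac{98}{p} = - \frac{1812}{-4234} + \frac{98}{-3201} = \left(-1812\right) \left(- \frac{1}{4234}\right) + 98 \left(- \frac{1}{3201}\right) = \frac{906}{2117} - \frac{98}{3201} = \frac{2692640}{6776517}$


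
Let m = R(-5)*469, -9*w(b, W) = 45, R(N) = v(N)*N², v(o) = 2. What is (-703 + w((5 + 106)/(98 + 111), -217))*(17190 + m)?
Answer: -28773120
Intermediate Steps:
R(N) = 2*N²
w(b, W) = -5 (w(b, W) = -⅑*45 = -5)
m = 23450 (m = (2*(-5)²)*469 = (2*25)*469 = 50*469 = 23450)
(-703 + w((5 + 106)/(98 + 111), -217))*(17190 + m) = (-703 - 5)*(17190 + 23450) = -708*40640 = -28773120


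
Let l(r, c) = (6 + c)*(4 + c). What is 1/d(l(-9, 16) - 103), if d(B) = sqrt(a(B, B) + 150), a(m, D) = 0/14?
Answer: sqrt(6)/30 ≈ 0.081650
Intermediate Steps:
a(m, D) = 0 (a(m, D) = 0*(1/14) = 0)
l(r, c) = (4 + c)*(6 + c)
d(B) = 5*sqrt(6) (d(B) = sqrt(0 + 150) = sqrt(150) = 5*sqrt(6))
1/d(l(-9, 16) - 103) = 1/(5*sqrt(6)) = sqrt(6)/30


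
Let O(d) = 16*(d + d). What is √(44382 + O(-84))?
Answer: √41694 ≈ 204.19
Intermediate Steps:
O(d) = 32*d (O(d) = 16*(2*d) = 32*d)
√(44382 + O(-84)) = √(44382 + 32*(-84)) = √(44382 - 2688) = √41694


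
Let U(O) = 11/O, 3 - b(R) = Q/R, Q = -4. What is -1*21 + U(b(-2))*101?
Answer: 1090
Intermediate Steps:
b(R) = 3 + 4/R (b(R) = 3 - (-4)/R = 3 + 4/R)
-1*21 + U(b(-2))*101 = -1*21 + (11/(3 + 4/(-2)))*101 = -21 + (11/(3 + 4*(-½)))*101 = -21 + (11/(3 - 2))*101 = -21 + (11/1)*101 = -21 + (11*1)*101 = -21 + 11*101 = -21 + 1111 = 1090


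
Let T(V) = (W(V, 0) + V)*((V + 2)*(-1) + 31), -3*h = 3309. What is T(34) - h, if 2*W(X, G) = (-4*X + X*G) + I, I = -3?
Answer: 2561/2 ≈ 1280.5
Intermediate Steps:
h = -1103 (h = -1/3*3309 = -1103)
W(X, G) = -3/2 - 2*X + G*X/2 (W(X, G) = ((-4*X + X*G) - 3)/2 = ((-4*X + G*X) - 3)/2 = (-3 - 4*X + G*X)/2 = -3/2 - 2*X + G*X/2)
T(V) = (29 - V)*(-3/2 - V) (T(V) = ((-3/2 - 2*V + (1/2)*0*V) + V)*((V + 2)*(-1) + 31) = ((-3/2 - 2*V + 0) + V)*((2 + V)*(-1) + 31) = ((-3/2 - 2*V) + V)*((-2 - V) + 31) = (-3/2 - V)*(29 - V) = (29 - V)*(-3/2 - V))
T(34) - h = (-87/2 + 34**2 - 55/2*34) - 1*(-1103) = (-87/2 + 1156 - 935) + 1103 = 355/2 + 1103 = 2561/2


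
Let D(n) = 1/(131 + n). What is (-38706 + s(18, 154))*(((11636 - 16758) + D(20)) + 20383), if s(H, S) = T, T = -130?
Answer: -89494144432/151 ≈ -5.9268e+8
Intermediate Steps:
s(H, S) = -130
(-38706 + s(18, 154))*(((11636 - 16758) + D(20)) + 20383) = (-38706 - 130)*(((11636 - 16758) + 1/(131 + 20)) + 20383) = -38836*((-5122 + 1/151) + 20383) = -38836*(-773421/151 + 20383) = -38836*2304412/151 = -89494144432/151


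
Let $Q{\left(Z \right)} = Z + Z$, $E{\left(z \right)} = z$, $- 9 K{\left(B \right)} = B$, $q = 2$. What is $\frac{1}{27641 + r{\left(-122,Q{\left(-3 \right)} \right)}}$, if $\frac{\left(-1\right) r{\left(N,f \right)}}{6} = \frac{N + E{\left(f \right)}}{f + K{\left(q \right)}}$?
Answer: $\frac{7}{192623} \approx 3.634 \cdot 10^{-5}$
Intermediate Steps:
$K{\left(B \right)} = - \frac{B}{9}$
$Q{\left(Z \right)} = 2 Z$
$r{\left(N,f \right)} = - \frac{6 \left(N + f\right)}{- \frac{2}{9} + f}$ ($r{\left(N,f \right)} = - 6 \frac{N + f}{f - \frac{2}{9}} = - 6 \frac{N + f}{- \frac{2}{9} + f} = - \frac{6 \left(N + f\right)}{- \frac{2}{9} + f}$)
$\frac{1}{27641 + r{\left(-122,Q{\left(-3 \right)} \right)}} = \frac{1}{27641 + \frac{54 \left(\left(-1\right) \left(-122\right) - 2 \left(-3\right)\right)}{-2 + 9 \cdot 2 \left(-3\right)}} = \frac{1}{27641 + \frac{54 \left(122 - -6\right)}{-2 + 9 \left(-6\right)}} = \frac{1}{27641 + \frac{54 \left(122 + 6\right)}{-2 - 54}} = \frac{1}{27641 + 54 \frac{1}{-56} \cdot 128} = \frac{1}{27641 + 54 \left(- \frac{1}{56}\right) 128} = \frac{1}{27641 - \frac{864}{7}} = \frac{1}{\frac{192623}{7}} = \frac{7}{192623}$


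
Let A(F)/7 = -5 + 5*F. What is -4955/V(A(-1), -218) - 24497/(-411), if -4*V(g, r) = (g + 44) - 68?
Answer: -2921651/19317 ≈ -151.25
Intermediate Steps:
A(F) = -35 + 35*F (A(F) = 7*(-5 + 5*F) = -35 + 35*F)
V(g, r) = 6 - g/4 (V(g, r) = -((g + 44) - 68)/4 = -((44 + g) - 68)/4 = -(-24 + g)/4 = 6 - g/4)
-4955/V(A(-1), -218) - 24497/(-411) = -4955/(6 - (-35 + 35*(-1))/4) - 24497/(-411) = -4955/(6 - (-35 - 35)/4) - 24497*(-1/411) = -4955/(6 - ¼*(-70)) + 24497/411 = -4955/(6 + 35/2) + 24497/411 = -4955/47/2 + 24497/411 = -4955*2/47 + 24497/411 = -9910/47 + 24497/411 = -2921651/19317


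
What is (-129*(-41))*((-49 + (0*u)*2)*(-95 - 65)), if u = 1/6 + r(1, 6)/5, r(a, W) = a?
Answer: 41465760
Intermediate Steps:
u = 11/30 (u = 1/6 + 1/5 = 1*(⅙) + 1*(⅕) = ⅙ + ⅕ = 11/30 ≈ 0.36667)
(-129*(-41))*((-49 + (0*u)*2)*(-95 - 65)) = (-129*(-41))*((-49 + (0*(11/30))*2)*(-95 - 65)) = 5289*((-49 + 0*2)*(-160)) = 5289*((-49 + 0)*(-160)) = 5289*(-49*(-160)) = 5289*7840 = 41465760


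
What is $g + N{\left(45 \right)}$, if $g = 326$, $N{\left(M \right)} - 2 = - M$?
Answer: $283$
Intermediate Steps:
$N{\left(M \right)} = 2 - M$
$g + N{\left(45 \right)} = 326 + \left(2 - 45\right) = 326 - 43 = 283$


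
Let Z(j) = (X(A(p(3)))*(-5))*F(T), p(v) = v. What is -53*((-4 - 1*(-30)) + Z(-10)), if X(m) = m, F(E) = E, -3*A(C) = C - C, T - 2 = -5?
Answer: -1378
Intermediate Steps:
T = -3 (T = 2 - 5 = -3)
A(C) = 0 (A(C) = -(C - C)/3 = -⅓*0 = 0)
Z(j) = 0 (Z(j) = (0*(-5))*(-3) = 0*(-3) = 0)
-53*((-4 - 1*(-30)) + Z(-10)) = -53*((-4 - 1*(-30)) + 0) = -53*((-4 + 30) + 0) = -53*(26 + 0) = -53*26 = -1378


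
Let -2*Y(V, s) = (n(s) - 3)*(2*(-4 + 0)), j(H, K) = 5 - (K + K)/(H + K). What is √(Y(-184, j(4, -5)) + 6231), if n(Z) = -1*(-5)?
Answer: √6239 ≈ 78.987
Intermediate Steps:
j(H, K) = 5 - 2*K/(H + K)
n(Z) = 5
Y(V, s) = 8 (Y(V, s) = -(5 - 3)*2*(-4 + 0)/2 = -2*(-4) = -(-8) = -½*(-16) = 8)
√(Y(-184, j(4, -5)) + 6231) = √(8 + 6231) = √6239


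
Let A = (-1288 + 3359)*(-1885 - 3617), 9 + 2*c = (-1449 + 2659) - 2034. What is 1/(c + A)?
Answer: -2/22790117 ≈ -8.7757e-8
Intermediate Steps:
c = -833/2 (c = -9/2 + ((-1449 + 2659) - 2034)/2 = -9/2 + (1210 - 2034)/2 = -9/2 + (½)*(-824) = -9/2 - 412 = -833/2 ≈ -416.50)
A = -11394642 (A = 2071*(-5502) = -11394642)
1/(c + A) = 1/(-833/2 - 11394642) = 1/(-22790117/2) = -2/22790117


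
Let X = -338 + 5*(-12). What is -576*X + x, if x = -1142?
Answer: 228106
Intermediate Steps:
X = -398 (X = -338 - 60 = -398)
-576*X + x = -576*(-398) - 1142 = 229248 - 1142 = 228106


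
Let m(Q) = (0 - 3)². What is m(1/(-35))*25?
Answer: 225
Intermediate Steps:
m(Q) = 9 (m(Q) = (-3)² = 9)
m(1/(-35))*25 = 9*25 = 225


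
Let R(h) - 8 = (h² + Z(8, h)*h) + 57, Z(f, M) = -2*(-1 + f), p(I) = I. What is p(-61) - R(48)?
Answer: -1758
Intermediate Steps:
Z(f, M) = 2 - 2*f
R(h) = 65 + h² - 14*h (R(h) = 8 + ((h² + (2 - 2*8)*h) + 57) = 8 + ((h² + (2 - 16)*h) + 57) = 8 + ((h² - 14*h) + 57) = 8 + (57 + h² - 14*h) = 65 + h² - 14*h)
p(-61) - R(48) = -61 - (65 + 48² - 14*48) = -61 - (65 + 2304 - 672) = -61 - 1*1697 = -61 - 1697 = -1758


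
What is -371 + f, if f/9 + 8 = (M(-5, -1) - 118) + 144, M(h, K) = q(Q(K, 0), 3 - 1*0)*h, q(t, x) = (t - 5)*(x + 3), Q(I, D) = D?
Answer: 1141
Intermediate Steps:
q(t, x) = (-5 + t)*(3 + x)
M(h, K) = -30*h (M(h, K) = (-15 - 5*(3 - 1*0) + 3*0 + 0*(3 - 1*0))*h = (-15 - 5*(3 + 0) + 0 + 0*(3 + 0))*h = (-15 - 5*3 + 0 + 0*3)*h = (-15 - 15 + 0 + 0)*h = -30*h)
f = 1512 (f = -72 + 9*((-30*(-5) - 118) + 144) = -72 + 9*((150 - 118) + 144) = -72 + 9*(32 + 144) = -72 + 9*176 = -72 + 1584 = 1512)
-371 + f = -371 + 1512 = 1141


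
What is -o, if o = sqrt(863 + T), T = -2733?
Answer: -I*sqrt(1870) ≈ -43.243*I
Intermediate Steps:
o = I*sqrt(1870) (o = sqrt(863 - 2733) = sqrt(-1870) = I*sqrt(1870) ≈ 43.243*I)
-o = -I*sqrt(1870)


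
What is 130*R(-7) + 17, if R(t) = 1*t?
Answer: -893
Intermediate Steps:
R(t) = t
130*R(-7) + 17 = 130*(-7) + 17 = -910 + 17 = -893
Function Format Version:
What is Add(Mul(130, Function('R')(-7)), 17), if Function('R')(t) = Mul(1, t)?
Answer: -893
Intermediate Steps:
Function('R')(t) = t
Add(Mul(130, Function('R')(-7)), 17) = Add(Mul(130, -7), 17) = Add(-910, 17) = -893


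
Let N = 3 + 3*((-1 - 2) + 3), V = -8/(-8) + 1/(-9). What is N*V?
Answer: 8/3 ≈ 2.6667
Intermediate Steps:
V = 8/9 (V = -8*(-1/8) + 1*(-1/9) = 1 - 1/9 = 8/9 ≈ 0.88889)
N = 3 (N = 3 + 3*(-3 + 3) = 3 + 3*0 = 3 + 0 = 3)
N*V = 3*(8/9) = 8/3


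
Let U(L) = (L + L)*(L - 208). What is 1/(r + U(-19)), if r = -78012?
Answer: -1/69386 ≈ -1.4412e-5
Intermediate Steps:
U(L) = 2*L*(-208 + L) (U(L) = (2*L)*(-208 + L) = 2*L*(-208 + L))
1/(r + U(-19)) = 1/(-78012 + 2*(-19)*(-208 - 19)) = 1/(-78012 + 2*(-19)*(-227)) = 1/(-78012 + 8626) = 1/(-69386) = -1/69386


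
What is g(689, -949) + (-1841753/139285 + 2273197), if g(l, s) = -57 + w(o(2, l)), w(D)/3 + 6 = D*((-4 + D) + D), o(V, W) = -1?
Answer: 316612463147/139285 ≈ 2.2731e+6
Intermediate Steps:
w(D) = -18 + 3*D*(-4 + 2*D) (w(D) = -18 + 3*(D*((-4 + D) + D)) = -18 + 3*(D*(-4 + 2*D)) = -18 + 3*D*(-4 + 2*D))
g(l, s) = -57 (g(l, s) = -57 + (-18 - 12*(-1) + 6*(-1)²) = -57 + (-18 + 12 + 6*1) = -57 + (-18 + 12 + 6) = -57 + 0 = -57)
g(689, -949) + (-1841753/139285 + 2273197) = -57 + (-1841753/139285 + 2273197) = -57 + 316620402392/139285 = 316612463147/139285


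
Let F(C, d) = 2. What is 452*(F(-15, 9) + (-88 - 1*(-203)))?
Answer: 52884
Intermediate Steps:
452*(F(-15, 9) + (-88 - 1*(-203))) = 452*(2 + (-88 - 1*(-203))) = 452*(2 + (-88 + 203)) = 452*(2 + 115) = 452*117 = 52884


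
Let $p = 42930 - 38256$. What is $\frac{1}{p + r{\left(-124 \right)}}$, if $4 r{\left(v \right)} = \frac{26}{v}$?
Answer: $\frac{248}{1159139} \approx 0.00021395$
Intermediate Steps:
$r{\left(v \right)} = \frac{13}{2 v}$ ($r{\left(v \right)} = \frac{26 \frac{1}{v}}{4} = \frac{13}{2 v}$)
$p = 4674$
$\frac{1}{p + r{\left(-124 \right)}} = \frac{1}{4674 + \frac{13}{2 \left(-124\right)}} = \frac{1}{4674 + \frac{13}{2} \left(- \frac{1}{124}\right)} = \frac{1}{4674 - \frac{13}{248}} = \frac{1}{\frac{1159139}{248}} = \frac{248}{1159139}$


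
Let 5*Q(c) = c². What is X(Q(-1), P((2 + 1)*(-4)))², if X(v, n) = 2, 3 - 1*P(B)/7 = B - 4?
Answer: 4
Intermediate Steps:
P(B) = 49 - 7*B (P(B) = 21 - 7*(B - 4) = 21 - 7*(-4 + B) = 21 + (28 - 7*B) = 49 - 7*B)
Q(c) = c²/5
X(Q(-1), P((2 + 1)*(-4)))² = 2² = 4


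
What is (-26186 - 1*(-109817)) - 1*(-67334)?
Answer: 150965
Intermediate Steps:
(-26186 - 1*(-109817)) - 1*(-67334) = (-26186 + 109817) + 67334 = 83631 + 67334 = 150965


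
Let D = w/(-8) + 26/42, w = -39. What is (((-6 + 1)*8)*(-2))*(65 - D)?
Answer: 99970/21 ≈ 4760.5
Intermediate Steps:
D = 923/168 (D = -39/(-8) + 26/42 = -39*(-⅛) + 26*(1/42) = 39/8 + 13/21 = 923/168 ≈ 5.4940)
(((-6 + 1)*8)*(-2))*(65 - D) = (((-6 + 1)*8)*(-2))*(65 - 1*923/168) = (-5*8*(-2))*(65 - 923/168) = -40*(-2)*(9997/168) = 80*(9997/168) = 99970/21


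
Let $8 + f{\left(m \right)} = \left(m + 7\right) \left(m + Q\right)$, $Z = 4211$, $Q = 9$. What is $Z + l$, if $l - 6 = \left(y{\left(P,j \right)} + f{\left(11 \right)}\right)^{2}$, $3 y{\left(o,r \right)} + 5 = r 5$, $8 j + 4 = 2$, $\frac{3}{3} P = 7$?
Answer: $\frac{18238849}{144} \approx 1.2666 \cdot 10^{5}$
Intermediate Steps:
$P = 7$
$j = - \frac{1}{4}$ ($j = - \frac{1}{2} + \frac{1}{8} \cdot 2 = - \frac{1}{2} + \frac{1}{4} = - \frac{1}{4} \approx -0.25$)
$y{\left(o,r \right)} = - \frac{5}{3} + \frac{5 r}{3}$ ($y{\left(o,r \right)} = - \frac{5}{3} + \frac{r 5}{3} = - \frac{5}{3} + \frac{5 r}{3}$)
$f{\left(m \right)} = -8 + \left(7 + m\right) \left(9 + m\right)$ ($f{\left(m \right)} = -8 + \left(m + 7\right) \left(m + 9\right) = -8 + \left(7 + m\right) \left(9 + m\right)$)
$l = \frac{17632465}{144}$ ($l = 6 + \left(\left(- \frac{5}{3} + \frac{5}{3} \left(- \frac{1}{4}\right)\right) + \left(55 + 11^{2} + 16 \cdot 11\right)\right)^{2} = 6 + \left(\left(- \frac{5}{3} - \frac{5}{12}\right) + \left(55 + 121 + 176\right)\right)^{2} = 6 + \left(- \frac{25}{12} + 352\right)^{2} = 6 + \left(\frac{4199}{12}\right)^{2} = 6 + \frac{17631601}{144} = \frac{17632465}{144} \approx 1.2245 \cdot 10^{5}$)
$Z + l = 4211 + \frac{17632465}{144} = \frac{18238849}{144}$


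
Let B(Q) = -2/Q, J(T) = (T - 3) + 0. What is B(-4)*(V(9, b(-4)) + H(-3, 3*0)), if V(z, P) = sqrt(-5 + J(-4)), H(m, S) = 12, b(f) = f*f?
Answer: 6 + I*sqrt(3) ≈ 6.0 + 1.732*I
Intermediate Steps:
b(f) = f**2
J(T) = -3 + T (J(T) = (-3 + T) + 0 = -3 + T)
V(z, P) = 2*I*sqrt(3) (V(z, P) = sqrt(-5 + (-3 - 4)) = sqrt(-5 - 7) = sqrt(-12) = 2*I*sqrt(3))
B(-4)*(V(9, b(-4)) + H(-3, 3*0)) = (-2/(-4))*(2*I*sqrt(3) + 12) = (-2*(-1/4))*(12 + 2*I*sqrt(3)) = (12 + 2*I*sqrt(3))/2 = 6 + I*sqrt(3)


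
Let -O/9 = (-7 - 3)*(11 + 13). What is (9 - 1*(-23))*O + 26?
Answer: 69146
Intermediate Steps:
O = 2160 (O = -9*(-7 - 3)*(11 + 13) = -(-90)*24 = -9*(-240) = 2160)
(9 - 1*(-23))*O + 26 = (9 - 1*(-23))*2160 + 26 = (9 + 23)*2160 + 26 = 32*2160 + 26 = 69120 + 26 = 69146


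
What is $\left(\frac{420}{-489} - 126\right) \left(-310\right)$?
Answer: $\frac{6410180}{163} \approx 39326.0$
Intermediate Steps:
$\left(\frac{420}{-489} - 126\right) \left(-310\right) = \left(420 \left(- \frac{1}{489}\right) - 126\right) \left(-310\right) = \left(- \frac{140}{163} - 126\right) \left(-310\right) = \left(- \frac{20678}{163}\right) \left(-310\right) = \frac{6410180}{163}$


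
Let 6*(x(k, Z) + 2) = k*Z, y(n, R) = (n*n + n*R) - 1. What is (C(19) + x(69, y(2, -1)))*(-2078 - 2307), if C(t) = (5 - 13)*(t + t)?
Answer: 2582765/2 ≈ 1.2914e+6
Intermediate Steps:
y(n, R) = -1 + n² + R*n (y(n, R) = (n² + R*n) - 1 = -1 + n² + R*n)
C(t) = -16*t
x(k, Z) = -2 + Z*k/6 (x(k, Z) = -2 + (k*Z)/6 = -2 + (Z*k)/6 = -2 + Z*k/6)
(C(19) + x(69, y(2, -1)))*(-2078 - 2307) = (-16*19 + (-2 + (⅙)*(-1 + 2² - 1*2)*69))*(-2078 - 2307) = (-304 + (-2 + (⅙)*(-1 + 4 - 2)*69))*(-4385) = (-304 + (-2 + (⅙)*1*69))*(-4385) = (-304 + (-2 + 23/2))*(-4385) = (-304 + 19/2)*(-4385) = -589/2*(-4385) = 2582765/2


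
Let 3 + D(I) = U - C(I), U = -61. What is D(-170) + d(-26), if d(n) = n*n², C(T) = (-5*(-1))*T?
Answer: -16790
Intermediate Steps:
C(T) = 5*T
d(n) = n³
D(I) = -64 - 5*I (D(I) = -3 + (-61 - 5*I) = -64 - 5*I)
D(-170) + d(-26) = (-64 - 5*(-170)) + (-26)³ = (-64 + 850) - 17576 = 786 - 17576 = -16790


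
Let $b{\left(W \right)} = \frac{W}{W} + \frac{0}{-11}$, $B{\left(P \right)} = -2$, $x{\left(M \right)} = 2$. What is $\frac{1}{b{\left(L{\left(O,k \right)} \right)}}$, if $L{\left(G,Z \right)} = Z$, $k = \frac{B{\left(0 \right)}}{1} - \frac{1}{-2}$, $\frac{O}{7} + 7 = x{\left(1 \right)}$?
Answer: $1$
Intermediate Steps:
$O = -35$ ($O = -49 + 7 \cdot 2 = -49 + 14 = -35$)
$k = - \frac{3}{2}$ ($k = - \frac{2}{1} - \frac{1}{-2} = \left(-2\right) 1 - - \frac{1}{2} = -2 + \frac{1}{2} = - \frac{3}{2} \approx -1.5$)
$b{\left(W \right)} = 1$ ($b{\left(W \right)} = 1 + 0 \left(- \frac{1}{11}\right) = 1 + 0 = 1$)
$\frac{1}{b{\left(L{\left(O,k \right)} \right)}} = 1^{-1} = 1$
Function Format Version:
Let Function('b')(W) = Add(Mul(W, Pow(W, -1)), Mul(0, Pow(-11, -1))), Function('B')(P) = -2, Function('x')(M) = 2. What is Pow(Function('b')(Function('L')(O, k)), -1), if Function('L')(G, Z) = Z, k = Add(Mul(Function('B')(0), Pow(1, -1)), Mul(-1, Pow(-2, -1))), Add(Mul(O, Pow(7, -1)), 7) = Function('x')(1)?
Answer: 1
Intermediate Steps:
O = -35 (O = Add(-49, Mul(7, 2)) = Add(-49, 14) = -35)
k = Rational(-3, 2) (k = Add(Mul(-2, Pow(1, -1)), Mul(-1, Pow(-2, -1))) = Add(Mul(-2, 1), Mul(-1, Rational(-1, 2))) = Add(-2, Rational(1, 2)) = Rational(-3, 2) ≈ -1.5000)
Function('b')(W) = 1 (Function('b')(W) = Add(1, Mul(0, Rational(-1, 11))) = Add(1, 0) = 1)
Pow(Function('b')(Function('L')(O, k)), -1) = Pow(1, -1) = 1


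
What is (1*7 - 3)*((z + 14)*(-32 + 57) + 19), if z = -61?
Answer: -4624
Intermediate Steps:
(1*7 - 3)*((z + 14)*(-32 + 57) + 19) = (1*7 - 3)*((-61 + 14)*(-32 + 57) + 19) = (7 - 3)*(-47*25 + 19) = 4*(-1175 + 19) = 4*(-1156) = -4624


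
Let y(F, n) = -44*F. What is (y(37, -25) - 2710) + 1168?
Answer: -3170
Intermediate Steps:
(y(37, -25) - 2710) + 1168 = (-44*37 - 2710) + 1168 = (-1628 - 2710) + 1168 = -4338 + 1168 = -3170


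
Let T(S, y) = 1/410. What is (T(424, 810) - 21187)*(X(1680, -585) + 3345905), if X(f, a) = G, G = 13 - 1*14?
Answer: -14532380276888/205 ≈ -7.0890e+10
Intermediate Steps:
T(S, y) = 1/410
G = -1 (G = 13 - 14 = -1)
X(f, a) = -1
(T(424, 810) - 21187)*(X(1680, -585) + 3345905) = (1/410 - 21187)*(-1 + 3345905) = -8686669/410*3345904 = -14532380276888/205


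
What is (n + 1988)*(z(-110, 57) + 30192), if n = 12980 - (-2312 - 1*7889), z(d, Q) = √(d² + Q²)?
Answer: 759902448 + 25169*√15349 ≈ 7.6302e+8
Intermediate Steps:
z(d, Q) = √(Q² + d²)
n = 23181 (n = 12980 - (-2312 - 7889) = 12980 - 1*(-10201) = 12980 + 10201 = 23181)
(n + 1988)*(z(-110, 57) + 30192) = (23181 + 1988)*(√(57² + (-110)²) + 30192) = 25169*(√(3249 + 12100) + 30192) = 25169*(√15349 + 30192) = 25169*(30192 + √15349) = 759902448 + 25169*√15349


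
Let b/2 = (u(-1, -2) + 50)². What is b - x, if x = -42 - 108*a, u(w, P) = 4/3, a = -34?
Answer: 14762/9 ≈ 1640.2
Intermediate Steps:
u(w, P) = 4/3 (u(w, P) = 4*(⅓) = 4/3)
b = 47432/9 (b = 2*(4/3 + 50)² = 2*(154/3)² = 2*(23716/9) = 47432/9 ≈ 5270.2)
x = 3630 (x = -42 - 108*(-34) = -42 + 3672 = 3630)
b - x = 47432/9 - 1*3630 = 47432/9 - 3630 = 14762/9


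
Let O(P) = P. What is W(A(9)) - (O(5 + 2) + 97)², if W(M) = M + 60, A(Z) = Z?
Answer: -10747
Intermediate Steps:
W(M) = 60 + M
W(A(9)) - (O(5 + 2) + 97)² = (60 + 9) - ((5 + 2) + 97)² = 69 - (7 + 97)² = 69 - 1*104² = 69 - 1*10816 = 69 - 10816 = -10747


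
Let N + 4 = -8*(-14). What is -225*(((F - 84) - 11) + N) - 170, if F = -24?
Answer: 2305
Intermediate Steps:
N = 108 (N = -4 - 8*(-14) = -4 + 112 = 108)
-225*(((F - 84) - 11) + N) - 170 = -225*(((-24 - 84) - 11) + 108) - 170 = -225*((-108 - 11) + 108) - 170 = -225*(-119 + 108) - 170 = -225*(-11) - 170 = 2475 - 170 = 2305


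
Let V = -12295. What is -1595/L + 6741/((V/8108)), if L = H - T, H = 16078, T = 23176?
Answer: -387928876219/87269910 ≈ -4445.2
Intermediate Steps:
L = -7098 (L = 16078 - 1*23176 = 16078 - 23176 = -7098)
-1595/L + 6741/((V/8108)) = -1595/(-7098) + 6741/((-12295/8108)) = -1595*(-1/7098) + 6741/((-12295*1/8108)) = 1595/7098 + 6741/(-12295/8108) = 1595/7098 + 6741*(-8108/12295) = 1595/7098 - 54656028/12295 = -387928876219/87269910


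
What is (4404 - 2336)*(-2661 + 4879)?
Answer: 4586824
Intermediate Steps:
(4404 - 2336)*(-2661 + 4879) = 2068*2218 = 4586824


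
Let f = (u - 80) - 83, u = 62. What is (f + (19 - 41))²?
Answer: 15129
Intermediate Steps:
f = -101 (f = (62 - 80) - 83 = -18 - 83 = -101)
(f + (19 - 41))² = (-101 + (19 - 41))² = (-101 - 22)² = (-123)² = 15129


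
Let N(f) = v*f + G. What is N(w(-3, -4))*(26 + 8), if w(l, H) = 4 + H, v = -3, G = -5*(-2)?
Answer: 340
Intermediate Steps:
G = 10
N(f) = 10 - 3*f (N(f) = -3*f + 10 = 10 - 3*f)
N(w(-3, -4))*(26 + 8) = (10 - 3*(4 - 4))*(26 + 8) = (10 - 3*0)*34 = (10 + 0)*34 = 10*34 = 340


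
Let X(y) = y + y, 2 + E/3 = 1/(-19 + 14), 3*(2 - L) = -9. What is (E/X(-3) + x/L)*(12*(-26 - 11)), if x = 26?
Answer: -13986/5 ≈ -2797.2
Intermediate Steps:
L = 5 (L = 2 - ⅓*(-9) = 2 + 3 = 5)
E = -33/5 (E = -6 + 3/(-19 + 14) = -6 + 3/(-5) = -6 + 3*(-⅕) = -6 - ⅗ = -33/5 ≈ -6.6000)
X(y) = 2*y
(E/X(-3) + x/L)*(12*(-26 - 11)) = (-33/(5*(2*(-3))) + 26/5)*(12*(-26 - 11)) = (-33/5/(-6) + 26*(⅕))*(12*(-37)) = (-33/5*(-⅙) + 26/5)*(-444) = (11/10 + 26/5)*(-444) = (63/10)*(-444) = -13986/5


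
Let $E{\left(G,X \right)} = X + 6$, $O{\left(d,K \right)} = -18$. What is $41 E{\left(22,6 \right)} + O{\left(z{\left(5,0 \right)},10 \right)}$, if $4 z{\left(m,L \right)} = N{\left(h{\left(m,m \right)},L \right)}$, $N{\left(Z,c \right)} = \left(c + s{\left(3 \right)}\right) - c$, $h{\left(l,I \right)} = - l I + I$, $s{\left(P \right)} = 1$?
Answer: $474$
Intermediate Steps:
$h{\left(l,I \right)} = I - I l$ ($h{\left(l,I \right)} = - I l + I = I - I l$)
$N{\left(Z,c \right)} = 1$ ($N{\left(Z,c \right)} = \left(c + 1\right) - c = \left(1 + c\right) - c = 1$)
$z{\left(m,L \right)} = \frac{1}{4}$ ($z{\left(m,L \right)} = \frac{1}{4} \cdot 1 = \frac{1}{4}$)
$E{\left(G,X \right)} = 6 + X$
$41 E{\left(22,6 \right)} + O{\left(z{\left(5,0 \right)},10 \right)} = 41 \left(6 + 6\right) - 18 = 41 \cdot 12 - 18 = 492 - 18 = 474$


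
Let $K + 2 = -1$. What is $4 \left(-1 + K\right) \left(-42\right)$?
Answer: $672$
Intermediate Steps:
$K = -3$ ($K = -2 - 1 = -3$)
$4 \left(-1 + K\right) \left(-42\right) = 4 \left(-1 - 3\right) \left(-42\right) = 4 \left(-4\right) \left(-42\right) = \left(-16\right) \left(-42\right) = 672$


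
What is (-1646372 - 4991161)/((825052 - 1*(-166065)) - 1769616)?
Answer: 6637533/778499 ≈ 8.5261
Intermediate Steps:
(-1646372 - 4991161)/((825052 - 1*(-166065)) - 1769616) = -6637533/((825052 + 166065) - 1769616) = -6637533/(991117 - 1769616) = -6637533/(-778499) = -6637533*(-1/778499) = 6637533/778499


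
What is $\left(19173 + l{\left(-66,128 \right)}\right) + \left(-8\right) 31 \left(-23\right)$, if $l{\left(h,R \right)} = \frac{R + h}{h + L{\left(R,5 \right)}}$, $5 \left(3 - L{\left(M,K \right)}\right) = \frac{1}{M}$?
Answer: $\frac{1003025837}{40321} \approx 24876.0$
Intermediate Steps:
$L{\left(M,K \right)} = 3 - \frac{1}{5 M}$
$l{\left(h,R \right)} = \frac{R + h}{3 + h - \frac{1}{5 R}}$ ($l{\left(h,R \right)} = \frac{R + h}{h + \left(3 - \frac{1}{5 R}\right)} = \frac{R + h}{3 + h - \frac{1}{5 R}}$)
$\left(19173 + l{\left(-66,128 \right)}\right) + \left(-8\right) 31 \left(-23\right) = \left(19173 + 5 \cdot 128 \frac{1}{-1 + 15 \cdot 128 + 5 \cdot 128 \left(-66\right)} \left(128 - 66\right)\right) + \left(-8\right) 31 \left(-23\right) = \left(19173 + 5 \cdot 128 \frac{1}{-1 + 1920 - 42240} \cdot 62\right) - -5704 = \left(19173 + 5 \cdot 128 \frac{1}{-40321} \cdot 62\right) + 5704 = \left(19173 + 5 \cdot 128 \left(- \frac{1}{40321}\right) 62\right) + 5704 = \left(19173 - \frac{39680}{40321}\right) + 5704 = \frac{773034853}{40321} + 5704 = \frac{1003025837}{40321}$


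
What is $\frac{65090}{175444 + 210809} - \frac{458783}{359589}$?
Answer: $- \frac{51266887363}{46297443339} \approx -1.1073$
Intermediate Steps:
$\frac{65090}{175444 + 210809} - \frac{458783}{359589} = \frac{65090}{386253} - \frac{458783}{359589} = - \frac{51266887363}{46297443339}$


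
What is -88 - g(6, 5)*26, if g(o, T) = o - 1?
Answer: -218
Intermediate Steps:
g(o, T) = -1 + o
-88 - g(6, 5)*26 = -88 - (-1 + 6)*26 = -88 - 5*26 = -88 - 1*130 = -88 - 130 = -218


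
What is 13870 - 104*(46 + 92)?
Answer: -482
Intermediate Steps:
13870 - 104*(46 + 92) = 13870 - 104*138 = 13870 - 1*14352 = 13870 - 14352 = -482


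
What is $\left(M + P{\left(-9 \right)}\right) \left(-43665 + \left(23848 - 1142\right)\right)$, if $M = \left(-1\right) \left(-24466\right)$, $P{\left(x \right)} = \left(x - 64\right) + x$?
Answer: $-511064256$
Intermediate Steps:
$P{\left(x \right)} = -64 + 2 x$ ($P{\left(x \right)} = \left(-64 + x\right) + x = -64 + 2 x$)
$M = 24466$
$\left(M + P{\left(-9 \right)}\right) \left(-43665 + \left(23848 - 1142\right)\right) = \left(24466 + \left(-64 + 2 \left(-9\right)\right)\right) \left(-43665 + \left(23848 - 1142\right)\right) = \left(24466 - 82\right) \left(-43665 + \left(23848 - 1142\right)\right) = \left(24466 - 82\right) \left(-43665 + 22706\right) = 24384 \left(-20959\right) = -511064256$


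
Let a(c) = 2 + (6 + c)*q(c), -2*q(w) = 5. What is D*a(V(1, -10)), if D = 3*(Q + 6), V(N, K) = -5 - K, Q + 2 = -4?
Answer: 0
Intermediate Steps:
Q = -6 (Q = -2 - 4 = -6)
q(w) = -5/2 (q(w) = -½*5 = -5/2)
a(c) = -13 - 5*c/2 (a(c) = 2 + (6 + c)*(-5/2) = 2 + (-15 - 5*c/2) = -13 - 5*c/2)
D = 0 (D = 3*(-6 + 6) = 3*0 = 0)
D*a(V(1, -10)) = 0*(-13 - 5*(-5 - 1*(-10))/2) = 0*(-13 - 5*(-5 + 10)/2) = 0*(-13 - 5/2*5) = 0*(-13 - 25/2) = 0*(-51/2) = 0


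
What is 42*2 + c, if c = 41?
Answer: 125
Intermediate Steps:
42*2 + c = 42*2 + 41 = 84 + 41 = 125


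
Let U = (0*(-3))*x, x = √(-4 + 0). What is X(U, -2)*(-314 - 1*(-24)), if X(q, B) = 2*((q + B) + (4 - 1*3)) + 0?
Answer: 580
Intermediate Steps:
x = 2*I (x = √(-4) = 2*I ≈ 2.0*I)
U = 0 (U = (0*(-3))*(2*I) = 0*(2*I) = 0)
X(q, B) = 2 + 2*B + 2*q (X(q, B) = 2*((B + q) + (4 - 3)) + 0 = 2*((B + q) + 1) + 0 = 2*(1 + B + q) + 0 = (2 + 2*B + 2*q) + 0 = 2 + 2*B + 2*q)
X(U, -2)*(-314 - 1*(-24)) = (2 + 2*(-2) + 2*0)*(-314 - 1*(-24)) = (2 - 4 + 0)*(-314 + 24) = -2*(-290) = 580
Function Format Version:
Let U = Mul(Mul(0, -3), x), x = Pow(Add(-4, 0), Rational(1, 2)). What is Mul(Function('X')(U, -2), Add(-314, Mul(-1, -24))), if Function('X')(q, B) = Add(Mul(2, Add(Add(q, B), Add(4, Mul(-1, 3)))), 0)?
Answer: 580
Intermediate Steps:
x = Mul(2, I) (x = Pow(-4, Rational(1, 2)) = Mul(2, I) ≈ Mul(2.0000, I))
U = 0 (U = Mul(Mul(0, -3), Mul(2, I)) = Mul(0, Mul(2, I)) = 0)
Function('X')(q, B) = Add(2, Mul(2, B), Mul(2, q)) (Function('X')(q, B) = Add(Mul(2, Add(Add(B, q), Add(4, -3))), 0) = Add(Mul(2, Add(Add(B, q), 1)), 0) = Add(Mul(2, Add(1, B, q)), 0) = Add(Add(2, Mul(2, B), Mul(2, q)), 0) = Add(2, Mul(2, B), Mul(2, q)))
Mul(Function('X')(U, -2), Add(-314, Mul(-1, -24))) = Mul(Add(2, Mul(2, -2), Mul(2, 0)), Add(-314, Mul(-1, -24))) = Mul(Add(2, -4, 0), Add(-314, 24)) = Mul(-2, -290) = 580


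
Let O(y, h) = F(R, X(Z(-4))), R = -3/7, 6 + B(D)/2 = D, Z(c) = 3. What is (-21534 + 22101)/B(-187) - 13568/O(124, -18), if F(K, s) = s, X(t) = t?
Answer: -5238949/1158 ≈ -4524.1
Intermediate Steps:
B(D) = -12 + 2*D
R = -3/7 (R = -3*⅐ = -3/7 ≈ -0.42857)
O(y, h) = 3
(-21534 + 22101)/B(-187) - 13568/O(124, -18) = (-21534 + 22101)/(-12 + 2*(-187)) - 13568/3 = 567/(-12 - 374) - 13568*⅓ = 567/(-386) - 13568/3 = 567*(-1/386) - 13568/3 = -567/386 - 13568/3 = -5238949/1158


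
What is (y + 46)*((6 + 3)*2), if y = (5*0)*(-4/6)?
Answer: 828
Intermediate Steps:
y = 0 (y = 0*(-4*⅙) = 0*(-⅔) = 0)
(y + 46)*((6 + 3)*2) = (0 + 46)*((6 + 3)*2) = 46*(9*2) = 46*18 = 828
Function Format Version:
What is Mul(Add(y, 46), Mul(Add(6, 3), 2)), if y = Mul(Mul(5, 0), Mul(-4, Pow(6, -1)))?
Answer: 828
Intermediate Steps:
y = 0 (y = Mul(0, Mul(-4, Rational(1, 6))) = Mul(0, Rational(-2, 3)) = 0)
Mul(Add(y, 46), Mul(Add(6, 3), 2)) = Mul(Add(0, 46), Mul(Add(6, 3), 2)) = Mul(46, Mul(9, 2)) = Mul(46, 18) = 828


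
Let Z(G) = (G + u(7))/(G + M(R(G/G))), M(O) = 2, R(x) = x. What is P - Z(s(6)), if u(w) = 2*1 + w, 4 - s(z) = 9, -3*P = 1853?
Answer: -1849/3 ≈ -616.33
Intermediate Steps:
P = -1853/3 (P = -⅓*1853 = -1853/3 ≈ -617.67)
s(z) = -5 (s(z) = 4 - 1*9 = 4 - 9 = -5)
u(w) = 2 + w
Z(G) = (9 + G)/(2 + G) (Z(G) = (G + (2 + 7))/(G + 2) = (G + 9)/(2 + G) = (9 + G)/(2 + G))
P - Z(s(6)) = -1853/3 - (9 - 5)/(2 - 5) = -1853/3 - 4/(-3) = -1853/3 - (-1)*4/3 = -1853/3 - 1*(-4/3) = -1853/3 + 4/3 = -1849/3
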